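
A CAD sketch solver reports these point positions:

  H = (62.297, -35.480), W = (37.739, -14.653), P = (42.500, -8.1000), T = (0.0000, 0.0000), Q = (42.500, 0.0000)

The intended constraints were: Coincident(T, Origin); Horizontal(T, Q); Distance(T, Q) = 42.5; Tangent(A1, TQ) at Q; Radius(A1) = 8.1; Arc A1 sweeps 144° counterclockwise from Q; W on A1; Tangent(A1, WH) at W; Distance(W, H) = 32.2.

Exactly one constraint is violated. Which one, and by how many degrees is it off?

Tangent(A1, WH) at W — off by 4.30°.

T = (0.00, 0.00) ✓; T.y = 0.00, Q.y = 0.00 ✓; |TQ| = 42.50 ✓; ∠(PQ, QT) = 90.00° ✓; |PQ| = 8.100 ✓; bearing(P→W) − bearing(P→Q) = 144.0° ✓; |PW| = 8.100 ✓; ∠(PW, WH) = 94.30° ✗; |WH| = 32.20 ✓.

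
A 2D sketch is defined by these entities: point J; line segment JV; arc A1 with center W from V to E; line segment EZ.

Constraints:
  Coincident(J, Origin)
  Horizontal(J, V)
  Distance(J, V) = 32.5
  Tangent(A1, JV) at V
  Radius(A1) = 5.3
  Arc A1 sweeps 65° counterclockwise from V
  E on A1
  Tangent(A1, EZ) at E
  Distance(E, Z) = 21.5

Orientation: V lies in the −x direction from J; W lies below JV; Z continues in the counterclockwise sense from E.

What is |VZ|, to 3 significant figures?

26.5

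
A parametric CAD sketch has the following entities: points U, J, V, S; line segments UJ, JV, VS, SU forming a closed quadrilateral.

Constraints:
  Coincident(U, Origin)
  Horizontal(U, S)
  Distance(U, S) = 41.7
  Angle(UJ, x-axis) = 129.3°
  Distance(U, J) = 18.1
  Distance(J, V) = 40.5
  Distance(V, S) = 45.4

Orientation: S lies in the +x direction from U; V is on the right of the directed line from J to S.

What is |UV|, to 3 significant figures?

24.0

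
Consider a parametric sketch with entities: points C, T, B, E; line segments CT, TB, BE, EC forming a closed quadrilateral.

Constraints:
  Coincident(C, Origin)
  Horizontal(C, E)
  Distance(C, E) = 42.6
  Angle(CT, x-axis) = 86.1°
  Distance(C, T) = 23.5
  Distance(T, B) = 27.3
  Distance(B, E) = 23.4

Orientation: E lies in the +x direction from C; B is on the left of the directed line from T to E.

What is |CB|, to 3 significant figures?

34.0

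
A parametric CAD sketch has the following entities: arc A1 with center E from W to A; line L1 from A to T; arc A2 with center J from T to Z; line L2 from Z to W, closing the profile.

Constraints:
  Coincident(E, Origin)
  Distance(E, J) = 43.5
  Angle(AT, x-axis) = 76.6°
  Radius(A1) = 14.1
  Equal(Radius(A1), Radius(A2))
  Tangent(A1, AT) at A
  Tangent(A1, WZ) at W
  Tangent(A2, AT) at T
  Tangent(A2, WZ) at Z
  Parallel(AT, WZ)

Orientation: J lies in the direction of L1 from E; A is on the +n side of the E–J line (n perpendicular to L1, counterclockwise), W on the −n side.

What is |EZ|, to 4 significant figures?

45.73

The slot axis is L1's direction at 76.6°, so u = (cos 76.6°, sin 76.6°) = (0.2317, 0.9728) and n = (−sin 76.6°, cos 76.6°) = (-0.9728, 0.2317). E is at the origin and J lies 43.5 along u from E, so J = 43.5·u = (10.08, 42.32). Tangency of A1 to both parallel lines with radius 14.1 puts A and W at E ± 14.1·n: A = (-13.72, 3.268), W = (13.72, -3.268). Equal radii place T and Z the same way about J: T = J + 14.1·n = (-3.635, 45.58), Z = J − 14.1·n = (23.80, 39.05). Then |EZ| = |Z − E| = 45.73.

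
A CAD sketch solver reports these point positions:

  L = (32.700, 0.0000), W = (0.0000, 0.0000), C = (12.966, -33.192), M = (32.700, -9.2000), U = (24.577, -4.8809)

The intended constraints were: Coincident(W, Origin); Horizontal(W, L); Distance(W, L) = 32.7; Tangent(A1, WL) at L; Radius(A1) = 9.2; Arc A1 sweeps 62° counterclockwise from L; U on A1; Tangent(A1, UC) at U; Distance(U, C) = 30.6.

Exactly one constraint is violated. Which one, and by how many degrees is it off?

Tangent(A1, UC) at U — off by 5.70°.

W = (0.00, 0.00) ✓; W.y = 0.00, L.y = 0.00 ✓; |WL| = 32.70 ✓; ∠(ML, LW) = 90.00° ✓; |ML| = 9.200 ✓; bearing(M→U) − bearing(M→L) = 62.00° ✓; |MU| = 9.200 ✓; ∠(MU, UC) = 84.30° ✗; |UC| = 30.60 ✓.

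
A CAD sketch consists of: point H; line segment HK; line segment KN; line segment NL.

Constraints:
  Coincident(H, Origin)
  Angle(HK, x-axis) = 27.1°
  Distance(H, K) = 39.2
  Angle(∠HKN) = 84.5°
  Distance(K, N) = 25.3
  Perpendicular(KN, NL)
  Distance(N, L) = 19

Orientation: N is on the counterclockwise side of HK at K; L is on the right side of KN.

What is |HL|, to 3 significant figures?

61.9

∠HKN = 84.5°, so KN runs at 27.1° + (180° − 84.5°) = 123° from the x-axis; with |KN| = 25.3, N = K + 25.3·(cos 123°, sin 123°) = (21.3, 39.2). KN ⟂ NL; with |NL| = 19.0 on the right of KN, L = N + 19.0·(0.842, 0.539) = (37.3, 49.4). Then |HL| = |L − H| = 61.9.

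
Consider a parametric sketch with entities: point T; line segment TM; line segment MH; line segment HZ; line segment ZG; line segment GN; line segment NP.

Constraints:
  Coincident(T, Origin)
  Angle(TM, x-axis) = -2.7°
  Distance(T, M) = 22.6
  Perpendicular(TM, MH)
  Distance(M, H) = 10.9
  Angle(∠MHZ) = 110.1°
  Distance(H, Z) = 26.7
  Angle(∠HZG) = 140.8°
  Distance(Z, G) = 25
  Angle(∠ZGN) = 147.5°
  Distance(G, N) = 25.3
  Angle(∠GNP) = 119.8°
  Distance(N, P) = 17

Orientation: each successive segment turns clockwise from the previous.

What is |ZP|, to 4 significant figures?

54.85

∠ZGN = 147.5° gives GN at 125.7° from the x-axis; with |GN| = 25.3, N = (-41.39, 9.893). ∠GNP = 119.8° gives NP at 65.50° from the x-axis; with |NP| = 17.0, P = (-34.34, 25.36). Then |ZP| = |P − Z| = 54.85.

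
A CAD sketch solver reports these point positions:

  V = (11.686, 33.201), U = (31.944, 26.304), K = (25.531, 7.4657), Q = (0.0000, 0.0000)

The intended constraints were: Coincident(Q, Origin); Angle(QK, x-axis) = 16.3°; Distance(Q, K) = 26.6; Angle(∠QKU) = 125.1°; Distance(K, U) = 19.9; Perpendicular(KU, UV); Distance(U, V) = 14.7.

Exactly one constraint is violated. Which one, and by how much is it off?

Distance(U, V) = 14.7 — off by 6.70.

Q = (0.00, 0.00) ✓; QK at 16.30° ✓; |QK| = 26.60 ✓; ∠QKU = 125.1° ✓; |KU| = 19.90 ✓; ∠(KU, UV) = 90.00° ✓; |UV| = 21.40 ✗.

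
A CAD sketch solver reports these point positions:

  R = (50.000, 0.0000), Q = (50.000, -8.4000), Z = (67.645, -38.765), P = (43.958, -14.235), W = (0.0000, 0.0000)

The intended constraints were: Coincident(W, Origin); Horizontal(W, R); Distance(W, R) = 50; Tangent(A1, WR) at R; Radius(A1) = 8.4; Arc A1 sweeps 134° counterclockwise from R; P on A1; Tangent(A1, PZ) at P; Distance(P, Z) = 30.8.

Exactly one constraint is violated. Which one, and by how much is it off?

Distance(P, Z) = 30.8 — off by 3.30.

W = (0.00, 0.00) ✓; W.y = 0.00, R.y = 0.00 ✓; |WR| = 50.00 ✓; ∠(QR, RW) = 90.00° ✓; |QR| = 8.400 ✓; bearing(Q→P) − bearing(Q→R) = 134.0° ✓; |QP| = 8.400 ✓; ∠(QP, PZ) = 90.00° ✓; |PZ| = 34.10 ✗.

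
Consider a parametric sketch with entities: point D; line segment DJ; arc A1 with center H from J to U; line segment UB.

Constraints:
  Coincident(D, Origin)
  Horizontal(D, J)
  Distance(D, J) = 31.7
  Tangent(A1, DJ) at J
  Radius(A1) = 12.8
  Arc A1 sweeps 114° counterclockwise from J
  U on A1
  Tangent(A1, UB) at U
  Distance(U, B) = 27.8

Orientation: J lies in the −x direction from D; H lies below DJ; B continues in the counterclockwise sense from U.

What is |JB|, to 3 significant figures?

43.4

D is at the origin; D and J share the same y with |DJ| = 31.7 and J on the −x side, so J = (-31.7, 0.00). Tangency of A1 to DJ means the radius HJ is perpendicular to DJ, so H = J + (0, -12.8) = (-31.7, -12.8). On A1, J sits at bearing 90° from H; a 114° counterclockwise sweep puts U at bearing 204°, so U = H + 12.8·(cos 204°, sin 204°) = (-43.4, -18.0). The tangent condition forces HU to be normal to UB, so UB runs along (−sin 204°, cos 204°); with |UB| = 27.8, B = (-32.1, -43.4). Then |JB| = |B − J| = 43.4.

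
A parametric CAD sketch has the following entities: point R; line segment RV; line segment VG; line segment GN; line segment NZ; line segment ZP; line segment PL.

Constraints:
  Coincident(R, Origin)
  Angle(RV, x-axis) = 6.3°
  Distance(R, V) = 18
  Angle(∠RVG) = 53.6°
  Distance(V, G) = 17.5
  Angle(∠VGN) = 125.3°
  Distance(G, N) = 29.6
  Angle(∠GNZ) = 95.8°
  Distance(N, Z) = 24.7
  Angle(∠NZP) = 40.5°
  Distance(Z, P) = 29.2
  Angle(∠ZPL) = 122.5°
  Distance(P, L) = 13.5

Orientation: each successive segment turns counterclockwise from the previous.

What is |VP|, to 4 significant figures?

23.30

R is at the origin; RV runs at 6.3° with length 18.0, so V = (17.89, 1.975). ∠RVG = 53.6° gives VG at 132.7° from the x-axis; with |VG| = 17.5, G = (6.024, 14.84). ∠VGN = 125.3° gives GN at -172.6° from the x-axis; with |GN| = 29.6, N = (-23.33, 11.02). ∠GNZ = 95.8° gives NZ at -88.40° from the x-axis; with |NZ| = 24.7, Z = (-22.64, -13.67). ∠NZP = 40.5° gives ZP at 51.10° from the x-axis; with |ZP| = 29.2, P = (-4.304, 9.058). Then |VP| = |P − V| = 23.30.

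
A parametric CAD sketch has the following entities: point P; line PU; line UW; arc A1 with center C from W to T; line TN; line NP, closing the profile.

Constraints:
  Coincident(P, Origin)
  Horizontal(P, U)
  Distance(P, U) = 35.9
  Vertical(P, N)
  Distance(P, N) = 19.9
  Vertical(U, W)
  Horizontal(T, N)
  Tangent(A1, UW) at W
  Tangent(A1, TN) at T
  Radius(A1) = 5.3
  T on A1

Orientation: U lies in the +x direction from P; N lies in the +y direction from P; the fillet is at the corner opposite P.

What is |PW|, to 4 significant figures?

38.76

P is at the origin; PU is horizontal with |PU| = 35.9 and U on the +x side, so U = (35.90, 0.000). PN is vertical with |PN| = 19.9 and N on the +y side, so N = (0.000, 19.90). The virtual corner opposite P is at (35.90, 19.90). Tangency of A1 to UW means the radius CW is perpendicular to UW and tangency of A1 to TN means the radius CT is perpendicular to TN, with radius 5.3, so the center C sits 5.3 in from both sides at C = (30.60, 14.60). That places the tangent points at W = (35.90, 14.60) on UW and T = (30.60, 19.90) on TN. Then |PW| = |W − P| = 38.76.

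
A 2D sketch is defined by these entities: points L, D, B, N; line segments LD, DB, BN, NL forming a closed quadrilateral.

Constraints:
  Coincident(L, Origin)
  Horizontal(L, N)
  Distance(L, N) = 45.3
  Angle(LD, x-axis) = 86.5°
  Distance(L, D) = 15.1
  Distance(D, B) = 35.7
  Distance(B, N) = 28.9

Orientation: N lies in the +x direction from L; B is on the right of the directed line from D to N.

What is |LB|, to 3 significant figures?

25.3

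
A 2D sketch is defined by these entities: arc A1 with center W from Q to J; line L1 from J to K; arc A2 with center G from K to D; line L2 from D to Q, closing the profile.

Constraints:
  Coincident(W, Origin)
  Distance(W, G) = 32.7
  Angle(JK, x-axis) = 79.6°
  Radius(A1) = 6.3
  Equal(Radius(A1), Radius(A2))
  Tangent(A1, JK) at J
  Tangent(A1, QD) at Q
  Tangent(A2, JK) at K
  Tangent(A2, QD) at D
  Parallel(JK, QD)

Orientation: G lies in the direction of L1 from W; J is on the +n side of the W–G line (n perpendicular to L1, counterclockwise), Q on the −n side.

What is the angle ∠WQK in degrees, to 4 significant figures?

68.93°

Tangency of A1 to both parallel lines with radius 6.3 puts J and Q at W ± 6.3·n: J = (-6.197, 1.137), Q = (6.197, -1.137). Equal radii place K and D the same way about G: K = G + 6.3·n = (-0.2935, 33.30), D = G − 6.3·n = (12.10, 31.03). Then cos ∠WQK = QW·QK / (|QW||QK|), giving 68.93°.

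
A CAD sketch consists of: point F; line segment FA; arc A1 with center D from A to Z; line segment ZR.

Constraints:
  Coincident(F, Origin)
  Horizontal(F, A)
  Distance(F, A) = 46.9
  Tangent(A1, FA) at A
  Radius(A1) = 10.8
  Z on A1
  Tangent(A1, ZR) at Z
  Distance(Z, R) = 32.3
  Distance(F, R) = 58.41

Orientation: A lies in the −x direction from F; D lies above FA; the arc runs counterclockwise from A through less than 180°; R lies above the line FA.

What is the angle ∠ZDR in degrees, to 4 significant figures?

71.51°

Checks: |DA| = 10.80 ✓; |DZ| = 10.80 ✓; ∠(DZ, ZR) = 90.00° ✓; |ZR| = 32.30 ✓; |FR| = 58.41 ✓.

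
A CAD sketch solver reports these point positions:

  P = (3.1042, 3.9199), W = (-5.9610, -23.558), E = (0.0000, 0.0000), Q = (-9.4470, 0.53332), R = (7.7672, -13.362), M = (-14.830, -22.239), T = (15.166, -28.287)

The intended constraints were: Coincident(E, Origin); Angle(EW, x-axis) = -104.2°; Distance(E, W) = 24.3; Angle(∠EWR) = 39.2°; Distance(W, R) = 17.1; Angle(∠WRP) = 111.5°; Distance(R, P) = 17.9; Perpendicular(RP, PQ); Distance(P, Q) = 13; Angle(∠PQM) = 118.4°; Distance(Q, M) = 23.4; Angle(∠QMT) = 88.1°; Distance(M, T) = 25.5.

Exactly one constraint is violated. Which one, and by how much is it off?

Distance(M, T) = 25.5 — off by 5.10.

E = (0.00, 0.00) ✓; EW at -104.2° ✓; |EW| = 24.30 ✓; ∠EWR = 39.20° ✓; |WR| = 17.10 ✓; ∠WRP = 111.5° ✓; |RP| = 17.90 ✓; ∠(RP, PQ) = 90.00° ✓; |PQ| = 13.00 ✓; ∠PQM = 118.4° ✓; |QM| = 23.40 ✓; ∠QMT = 88.10° ✓; |MT| = 30.60 ✗.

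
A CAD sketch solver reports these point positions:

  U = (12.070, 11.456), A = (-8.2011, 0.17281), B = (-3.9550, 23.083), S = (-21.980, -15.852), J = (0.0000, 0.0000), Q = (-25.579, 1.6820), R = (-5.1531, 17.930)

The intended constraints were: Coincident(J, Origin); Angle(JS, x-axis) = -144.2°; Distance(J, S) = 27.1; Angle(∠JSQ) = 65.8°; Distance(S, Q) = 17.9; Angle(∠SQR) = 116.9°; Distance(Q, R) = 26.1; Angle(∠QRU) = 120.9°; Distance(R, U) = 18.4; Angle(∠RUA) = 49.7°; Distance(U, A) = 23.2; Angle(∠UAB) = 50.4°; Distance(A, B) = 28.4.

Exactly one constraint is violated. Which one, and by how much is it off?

Distance(A, B) = 28.4 — off by 5.10.

J = (0.00, 0.00) ✓; JS at -144.2° ✓; |JS| = 27.10 ✓; ∠JSQ = 65.80° ✓; |SQ| = 17.90 ✓; ∠SQR = 116.9° ✓; |QR| = 26.10 ✓; ∠QRU = 120.9° ✓; |RU| = 18.40 ✓; ∠RUA = 49.70° ✓; |UA| = 23.20 ✓; ∠UAB = 50.40° ✓; |AB| = 23.30 ✗.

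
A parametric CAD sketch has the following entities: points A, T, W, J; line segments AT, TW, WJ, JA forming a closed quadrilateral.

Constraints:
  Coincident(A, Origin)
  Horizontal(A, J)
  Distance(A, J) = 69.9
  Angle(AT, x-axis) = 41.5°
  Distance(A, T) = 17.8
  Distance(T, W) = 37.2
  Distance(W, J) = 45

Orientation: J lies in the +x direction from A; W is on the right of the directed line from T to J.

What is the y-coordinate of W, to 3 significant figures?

-21.3

A is at the origin; A and J share the same y with |AJ| = 69.9 and J in +x, so J = (69.9, 0). AT runs at 41.5° with |AT| = 17.8, so T = (13.3, 11.8). W is determined by |TW| = 37.2 and |WJ| = 45.0 together: it lies at the intersection of circle(T, 37.2) and circle(J, 45.0). With |TJ| = 57.8, the foot of the radical line on TJ is 23.3 from T and the perpendicular offset is √(37.2² − 23.3²) = 29.0. Taking the right-of-TJ solution: W = (30.3, -21.3).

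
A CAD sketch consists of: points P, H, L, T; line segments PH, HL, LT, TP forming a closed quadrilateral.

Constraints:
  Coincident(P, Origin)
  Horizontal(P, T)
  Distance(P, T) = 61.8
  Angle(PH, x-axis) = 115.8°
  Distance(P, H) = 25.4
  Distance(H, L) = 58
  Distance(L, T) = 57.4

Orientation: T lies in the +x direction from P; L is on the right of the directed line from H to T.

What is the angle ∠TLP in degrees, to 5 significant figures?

81.719°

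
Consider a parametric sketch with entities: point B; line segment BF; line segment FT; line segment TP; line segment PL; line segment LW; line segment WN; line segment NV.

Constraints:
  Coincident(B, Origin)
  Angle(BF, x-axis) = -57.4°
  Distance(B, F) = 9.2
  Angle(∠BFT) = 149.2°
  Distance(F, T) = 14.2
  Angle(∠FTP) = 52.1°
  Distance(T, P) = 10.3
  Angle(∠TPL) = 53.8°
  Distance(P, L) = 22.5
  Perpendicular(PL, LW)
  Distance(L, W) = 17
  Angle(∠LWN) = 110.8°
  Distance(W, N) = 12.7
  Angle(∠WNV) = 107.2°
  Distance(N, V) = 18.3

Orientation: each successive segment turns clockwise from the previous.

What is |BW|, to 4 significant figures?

34.60

B is at the origin; BF runs at -57.4° with length 9.2, so F = (4.957, -7.751). ∠BFT = 149.2° gives FT at -88.20° from the x-axis; with |FT| = 14.2, T = (5.403, -21.94). ∠FTP = 52.1° gives TP at 143.9° from the x-axis; with |TP| = 10.3, P = (-2.920, -15.87). ∠TPL = 53.8° gives PL at 17.70° from the x-axis; with |PL| = 22.5, L = (18.52, -9.034). PL is perpendicular to LW, so LW runs at -72.30°; with |LW| = 17.0, W = (23.68, -25.23). Then |BW| = |W − B| = 34.60.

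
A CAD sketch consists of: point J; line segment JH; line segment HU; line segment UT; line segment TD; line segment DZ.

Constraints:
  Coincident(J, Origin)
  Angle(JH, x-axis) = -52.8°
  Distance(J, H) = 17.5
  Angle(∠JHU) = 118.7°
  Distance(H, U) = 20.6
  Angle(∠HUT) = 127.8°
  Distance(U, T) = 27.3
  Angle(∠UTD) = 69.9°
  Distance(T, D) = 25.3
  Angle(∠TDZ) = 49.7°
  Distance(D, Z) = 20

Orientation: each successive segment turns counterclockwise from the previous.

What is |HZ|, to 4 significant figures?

23.54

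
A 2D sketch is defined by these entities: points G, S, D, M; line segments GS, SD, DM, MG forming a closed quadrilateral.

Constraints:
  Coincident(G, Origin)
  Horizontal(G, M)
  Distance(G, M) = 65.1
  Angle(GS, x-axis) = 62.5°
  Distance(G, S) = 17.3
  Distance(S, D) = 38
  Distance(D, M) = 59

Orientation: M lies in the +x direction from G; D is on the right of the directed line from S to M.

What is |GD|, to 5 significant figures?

24.925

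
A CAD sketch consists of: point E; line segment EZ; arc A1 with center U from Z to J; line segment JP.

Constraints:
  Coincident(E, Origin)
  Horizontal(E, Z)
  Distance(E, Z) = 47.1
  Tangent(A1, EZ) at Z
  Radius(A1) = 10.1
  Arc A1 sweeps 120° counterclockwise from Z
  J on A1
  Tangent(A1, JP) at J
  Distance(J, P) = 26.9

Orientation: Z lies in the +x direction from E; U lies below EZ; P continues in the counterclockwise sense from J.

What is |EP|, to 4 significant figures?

64.51

On A1, Z sits at bearing 90° from U; a 120° counterclockwise sweep puts J at bearing 210°, so J = U + 10.1·(cos 210°, sin 210°) = (38.35, -15.15). Tangency of A1 to JP means the radius UJ is perpendicular to JP, so JP runs along (−sin 210°, cos 210°); with |JP| = 26.9, P = (51.80, -38.45). Then |EP| = |P − E| = 64.51.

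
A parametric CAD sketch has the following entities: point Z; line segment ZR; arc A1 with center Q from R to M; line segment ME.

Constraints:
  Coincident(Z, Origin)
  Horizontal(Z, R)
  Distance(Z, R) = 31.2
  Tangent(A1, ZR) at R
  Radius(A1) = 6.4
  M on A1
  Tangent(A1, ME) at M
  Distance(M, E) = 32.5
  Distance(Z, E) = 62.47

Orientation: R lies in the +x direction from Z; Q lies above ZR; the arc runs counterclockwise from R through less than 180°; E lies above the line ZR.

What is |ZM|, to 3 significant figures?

36.5

Z is at the origin; Z and R share the same y with |ZR| = 31.2 and R on the +x side, so R = (31.2, 0.00). A1 meets ZR tangentially, so QR is at right angles to ZR, so Q = R + (0, 6.4) = (31.2, 6.40). Since QM ⟂ ME (tangency), |QE| = √(6.4² + 32.5²) = 33.1 regardless of where M sits on A1. So E lies on both circle(Z, 62.47) and circle(Q, 33.1); the above-ZR intersection is E = (55.2, 29.2). M is the foot of the tangent from E: M = (36.4, 2.70).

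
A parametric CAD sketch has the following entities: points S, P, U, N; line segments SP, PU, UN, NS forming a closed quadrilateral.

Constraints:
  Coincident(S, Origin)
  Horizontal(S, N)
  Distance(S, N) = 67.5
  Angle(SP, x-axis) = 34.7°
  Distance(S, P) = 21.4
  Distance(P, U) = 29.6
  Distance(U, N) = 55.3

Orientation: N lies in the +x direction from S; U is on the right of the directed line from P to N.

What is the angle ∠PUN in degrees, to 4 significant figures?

66.69°

Checks: |PU| = 29.60 ✓; |UN| = 55.30 ✓.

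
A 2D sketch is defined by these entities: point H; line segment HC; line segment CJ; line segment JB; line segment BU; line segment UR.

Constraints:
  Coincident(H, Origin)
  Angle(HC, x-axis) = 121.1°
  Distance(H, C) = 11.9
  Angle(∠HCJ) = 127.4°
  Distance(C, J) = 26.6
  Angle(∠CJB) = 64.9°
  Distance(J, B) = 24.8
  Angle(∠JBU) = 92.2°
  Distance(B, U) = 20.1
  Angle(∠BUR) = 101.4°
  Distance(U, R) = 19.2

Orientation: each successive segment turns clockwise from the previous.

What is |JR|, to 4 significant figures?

25.55

H is at the origin; HC runs at 121.1° with length 11.9, so C = (-6.147, 10.19). ∠HCJ = 127.4° gives CJ at 68.50° from the x-axis; with |CJ| = 26.6, J = (3.602, 34.94). ∠CJB = 64.9° gives JB at -46.60° from the x-axis; with |JB| = 24.8, B = (20.64, 16.92). ∠JBU = 92.2° gives BU at -134.4° from the x-axis; with |BU| = 20.1, U = (6.579, 2.559). ∠BUR = 101.4° gives UR at 147.0° from the x-axis; with |UR| = 19.2, R = (-9.524, 13.02). Then |JR| = |R − J| = 25.55.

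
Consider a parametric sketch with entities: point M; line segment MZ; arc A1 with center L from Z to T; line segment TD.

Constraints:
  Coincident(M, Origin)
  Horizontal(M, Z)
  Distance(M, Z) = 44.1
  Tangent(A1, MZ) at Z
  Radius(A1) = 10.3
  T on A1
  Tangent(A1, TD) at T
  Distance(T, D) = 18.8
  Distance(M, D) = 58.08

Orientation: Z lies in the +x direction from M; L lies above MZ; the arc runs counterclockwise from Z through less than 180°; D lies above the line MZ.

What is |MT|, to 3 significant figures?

55.6

M is at the origin; M and Z share the same y with |MZ| = 44.1 and Z on the +x side, so Z = (44.1, 0.00). The tangent condition forces LZ to be normal to MZ, so L = Z + (0, 10.3) = (44.1, 10.3). Since LT ⟂ TD (tangency), |LD| = √(10.3² + 18.8²) = 21.4 regardless of where T sits on A1. So D lies on both circle(M, 58.08) and circle(L, 21.4); the above-MZ intersection is D = (49.0, 31.2). T is the foot of the tangent from D: T = (54.0, 13.0).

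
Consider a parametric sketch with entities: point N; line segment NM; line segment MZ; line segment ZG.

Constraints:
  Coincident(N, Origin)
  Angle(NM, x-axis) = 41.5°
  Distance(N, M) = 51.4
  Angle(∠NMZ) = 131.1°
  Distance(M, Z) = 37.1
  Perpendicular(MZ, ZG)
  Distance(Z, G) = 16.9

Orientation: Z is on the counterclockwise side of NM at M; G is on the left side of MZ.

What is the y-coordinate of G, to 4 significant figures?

71.04

∠NMZ = 131.1°, so MZ runs at 41.5° + (180° − 131.1°) = 90.40° from the x-axis; with |MZ| = 37.1, Z = M + 37.1·(cos 90.40°, sin 90.40°) = (38.24, 71.16). The perpendicularity gives ZG at right angles to MZ; with |ZG| = 16.9 on the left of MZ, G = Z + 16.9·(-1.000, -0.006981) = (21.34, 71.04). So G.y = 71.04.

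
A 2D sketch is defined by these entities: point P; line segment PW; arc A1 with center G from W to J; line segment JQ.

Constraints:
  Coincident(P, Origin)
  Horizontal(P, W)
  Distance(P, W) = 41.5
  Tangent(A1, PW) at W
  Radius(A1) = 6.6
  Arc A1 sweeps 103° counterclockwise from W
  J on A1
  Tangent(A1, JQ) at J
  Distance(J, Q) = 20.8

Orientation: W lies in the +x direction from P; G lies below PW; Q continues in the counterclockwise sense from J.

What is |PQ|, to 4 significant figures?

48.82

On A1, W sits at bearing 90° from G; a 103° counterclockwise sweep puts J at bearing 193°, so J = G + 6.6·(cos 193°, sin 193°) = (35.07, -8.085). Since A1 is tangent to JQ there, GJ ⟂ JQ, so JQ runs along (−sin 193°, cos 193°); with |JQ| = 20.8, Q = (39.75, -28.35). Then |PQ| = |Q − P| = 48.82.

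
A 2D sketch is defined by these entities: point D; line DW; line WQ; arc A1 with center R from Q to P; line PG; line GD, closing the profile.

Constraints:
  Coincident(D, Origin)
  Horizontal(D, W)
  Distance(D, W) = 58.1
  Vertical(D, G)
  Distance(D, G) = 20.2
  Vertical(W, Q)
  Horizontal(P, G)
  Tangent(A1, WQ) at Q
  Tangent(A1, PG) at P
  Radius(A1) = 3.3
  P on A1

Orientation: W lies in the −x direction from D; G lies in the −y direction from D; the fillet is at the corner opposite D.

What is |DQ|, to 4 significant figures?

60.51

D is at the origin; DW is horizontal with |DW| = 58.1 and W on the −x side, so W = (-58.10, 0.000). D and G share the same x with |DG| = 20.2 and G on the −y side, so G = (0.000, -20.20). The virtual corner opposite D is at (-58.10, -20.20). The tangent condition forces RQ to be normal to WQ and since A1 is tangent to PG there, RP ⟂ PG, with radius 3.3, so the center R sits 3.3 in from both sides at R = (-54.80, -16.90). That places the tangent points at Q = (-58.10, -16.90) on WQ and P = (-54.80, -20.20) on PG. Then |DQ| = |Q − D| = 60.51.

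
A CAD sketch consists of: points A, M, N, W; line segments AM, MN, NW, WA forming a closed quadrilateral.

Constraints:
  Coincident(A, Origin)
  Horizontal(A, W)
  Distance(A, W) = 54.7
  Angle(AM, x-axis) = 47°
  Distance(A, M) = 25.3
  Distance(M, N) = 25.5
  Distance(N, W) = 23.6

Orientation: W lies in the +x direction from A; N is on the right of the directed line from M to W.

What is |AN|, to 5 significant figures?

31.392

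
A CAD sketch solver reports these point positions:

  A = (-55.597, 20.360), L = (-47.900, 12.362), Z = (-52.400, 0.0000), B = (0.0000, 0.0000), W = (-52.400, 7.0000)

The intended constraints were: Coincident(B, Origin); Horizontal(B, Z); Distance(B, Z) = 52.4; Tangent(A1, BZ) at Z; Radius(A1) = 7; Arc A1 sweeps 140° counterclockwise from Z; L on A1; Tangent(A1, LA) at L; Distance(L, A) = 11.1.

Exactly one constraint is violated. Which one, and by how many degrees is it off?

Tangent(A1, LA) at L — off by 6.09°.

B = (0.00, 0.00) ✓; B.y = 0.00, Z.y = 0.00 ✓; |BZ| = 52.40 ✓; ∠(WZ, ZB) = 90.00° ✓; |WZ| = 7.000 ✓; bearing(W→L) − bearing(W→Z) = 140.0° ✓; |WL| = 7.000 ✓; ∠(WL, LA) = 96.09° ✗; |LA| = 11.10 ✓.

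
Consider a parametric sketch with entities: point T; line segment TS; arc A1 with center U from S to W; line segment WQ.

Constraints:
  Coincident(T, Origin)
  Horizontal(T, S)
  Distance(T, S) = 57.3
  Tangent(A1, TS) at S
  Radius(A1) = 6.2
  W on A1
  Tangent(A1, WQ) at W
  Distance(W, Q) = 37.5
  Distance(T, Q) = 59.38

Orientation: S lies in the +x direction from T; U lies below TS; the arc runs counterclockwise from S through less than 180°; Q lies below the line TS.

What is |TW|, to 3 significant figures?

51.5

T is at the origin; TS is horizontal with |TS| = 57.3 and S on the +x side, so S = (57.3, 0.00). The tangent condition forces US to be normal to TS, so U = S + (0, -6.2) = (57.3, -6.20). Since UW ⟂ WQ (tangency), |UQ| = √(6.2² + 37.5²) = 38.0 regardless of where W sits on A1. So Q lies on both circle(T, 59.38) and circle(U, 38.0); the below-TS intersection is Q = (42.7, -41.3). W is the foot of the tangent from Q: W = (51.3, -4.78).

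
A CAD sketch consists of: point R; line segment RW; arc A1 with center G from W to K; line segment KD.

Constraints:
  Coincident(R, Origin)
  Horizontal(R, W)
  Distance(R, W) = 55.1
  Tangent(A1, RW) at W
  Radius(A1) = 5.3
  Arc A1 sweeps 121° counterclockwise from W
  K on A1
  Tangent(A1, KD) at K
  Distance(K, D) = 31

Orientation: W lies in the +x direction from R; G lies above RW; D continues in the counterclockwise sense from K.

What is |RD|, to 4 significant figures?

55.72

R is at the origin; RW is horizontal with |RW| = 55.1 and W on the +x side, so W = (55.10, 0.000). A1 meets RW tangentially, so GW is at right angles to RW, so G = W + (0, 5.3) = (55.10, 5.300). On A1, W sits at bearing -90° from G; a 121° counterclockwise sweep puts K at bearing 31°, so K = G + 5.3·(cos 31°, sin 31°) = (59.64, 8.030). Tangency of A1 to KD means the radius GK is perpendicular to KD, so KD runs along (−sin 31°, cos 31°); with |KD| = 31.0, D = (43.68, 34.60). Then |RD| = |D − R| = 55.72.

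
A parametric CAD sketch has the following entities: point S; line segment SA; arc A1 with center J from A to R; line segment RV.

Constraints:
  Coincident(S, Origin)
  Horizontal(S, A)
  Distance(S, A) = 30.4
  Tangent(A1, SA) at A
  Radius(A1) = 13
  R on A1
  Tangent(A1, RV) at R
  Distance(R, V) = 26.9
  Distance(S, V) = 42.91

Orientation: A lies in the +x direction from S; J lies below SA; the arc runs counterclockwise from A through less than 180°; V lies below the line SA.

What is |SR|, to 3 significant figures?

21.5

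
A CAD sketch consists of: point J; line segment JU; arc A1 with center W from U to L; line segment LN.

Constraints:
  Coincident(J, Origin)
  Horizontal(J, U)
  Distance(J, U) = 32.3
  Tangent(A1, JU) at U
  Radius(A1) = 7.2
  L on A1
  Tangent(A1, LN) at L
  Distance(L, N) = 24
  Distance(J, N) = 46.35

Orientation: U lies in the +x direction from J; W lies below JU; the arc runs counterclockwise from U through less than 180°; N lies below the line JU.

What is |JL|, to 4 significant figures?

27.22

Checks: |WL| = 7.200 ✓; ∠(WL, LN) = 90.00° ✓; |LN| = 24.00 ✓; |JN| = 46.35 ✓.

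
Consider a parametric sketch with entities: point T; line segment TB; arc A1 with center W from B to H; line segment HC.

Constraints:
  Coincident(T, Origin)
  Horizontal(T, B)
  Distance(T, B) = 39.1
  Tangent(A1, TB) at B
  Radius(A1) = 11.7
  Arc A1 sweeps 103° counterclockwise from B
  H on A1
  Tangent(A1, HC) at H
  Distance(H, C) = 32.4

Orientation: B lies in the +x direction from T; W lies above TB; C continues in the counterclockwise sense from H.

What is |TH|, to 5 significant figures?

52.494

T is at the origin; TB is horizontal with |TB| = 39.1 and B on the +x side, so B = (39.100, 0.0000). Since A1 is tangent to TB there, WB ⟂ TB, so W = B + (0, 11.7) = (39.100, 11.700). On A1, B sits at bearing -90° from W; a 103° counterclockwise sweep puts H at bearing 13°, so H = W + 11.7·(cos 13°, sin 13°) = (50.500, 14.332). Then |TH| = |H − T| = 52.494.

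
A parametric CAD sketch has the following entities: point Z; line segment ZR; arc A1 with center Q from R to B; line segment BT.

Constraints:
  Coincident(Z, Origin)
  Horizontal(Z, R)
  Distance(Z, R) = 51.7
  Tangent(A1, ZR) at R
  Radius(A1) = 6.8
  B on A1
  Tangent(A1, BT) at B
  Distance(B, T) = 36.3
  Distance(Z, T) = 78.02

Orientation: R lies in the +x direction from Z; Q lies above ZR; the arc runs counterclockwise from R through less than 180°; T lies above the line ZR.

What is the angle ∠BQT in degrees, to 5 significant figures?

79.390°

Checks: ∠(QR, RZ) = 90.00° ✓; |QB| = 6.800 ✓; ∠(QB, BT) = 90.00° ✓; |BT| = 36.30 ✓; |ZT| = 78.02 ✓.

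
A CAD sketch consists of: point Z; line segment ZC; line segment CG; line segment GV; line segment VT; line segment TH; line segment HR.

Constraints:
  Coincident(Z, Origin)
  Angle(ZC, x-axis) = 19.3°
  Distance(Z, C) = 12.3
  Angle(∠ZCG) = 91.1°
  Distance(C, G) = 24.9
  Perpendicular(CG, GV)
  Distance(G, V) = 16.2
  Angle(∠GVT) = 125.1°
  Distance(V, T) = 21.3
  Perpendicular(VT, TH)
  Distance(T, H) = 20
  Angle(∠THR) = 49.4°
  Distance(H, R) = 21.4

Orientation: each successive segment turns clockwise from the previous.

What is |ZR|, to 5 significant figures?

17.607

Z is at the origin; ZC runs at 19.3° with length 12.3, so C = (11.609, 4.0653). ∠ZCG = 91.1° gives CG at -69.600° from the x-axis; with |CG| = 24.9, G = (20.288, -19.273). CG ⟂ GV, so GV runs at -159.60°; with |GV| = 16.2, V = (5.1042, -24.920). ∠GVT = 125.1° gives VT at 145.50° from the x-axis; with |VT| = 21.3, T = (-12.450, -12.855). VT ⟂ TH, so TH runs at 55.500°; with |TH| = 20.0, H = (-1.1215, 3.6271). ∠THR = 49.4° gives HR at -75.100° from the x-axis; with |HR| = 21.4, R = (4.3811, -17.053). Then |ZR| = |R − Z| = 17.607.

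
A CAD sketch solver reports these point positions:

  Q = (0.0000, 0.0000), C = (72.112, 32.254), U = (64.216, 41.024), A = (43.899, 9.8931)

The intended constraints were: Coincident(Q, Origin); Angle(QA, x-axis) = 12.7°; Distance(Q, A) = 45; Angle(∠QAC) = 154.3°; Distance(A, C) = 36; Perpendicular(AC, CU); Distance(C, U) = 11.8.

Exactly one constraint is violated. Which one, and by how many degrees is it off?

Perpendicular(AC, CU) — off by 3.60°.

Q = (0.00, 0.00) ✓; QA at 12.70° ✓; |QA| = 45.00 ✓; ∠QAC = 154.3° ✓; |AC| = 36.00 ✓; ∠(AC, CU) = 93.60° ✗; |CU| = 11.80 ✓.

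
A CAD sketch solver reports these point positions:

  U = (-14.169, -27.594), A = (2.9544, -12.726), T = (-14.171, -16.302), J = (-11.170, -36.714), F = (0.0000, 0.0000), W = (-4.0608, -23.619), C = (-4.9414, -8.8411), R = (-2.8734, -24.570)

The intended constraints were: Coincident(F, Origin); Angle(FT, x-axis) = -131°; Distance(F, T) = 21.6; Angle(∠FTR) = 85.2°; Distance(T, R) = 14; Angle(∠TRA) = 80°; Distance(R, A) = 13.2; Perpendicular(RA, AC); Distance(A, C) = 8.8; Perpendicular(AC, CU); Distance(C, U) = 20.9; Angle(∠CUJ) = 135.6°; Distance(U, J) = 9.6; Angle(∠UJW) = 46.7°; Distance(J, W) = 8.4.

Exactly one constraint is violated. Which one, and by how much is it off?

Distance(J, W) = 8.4 — off by 6.50.

F = (0.00, 0.00) ✓; FT at -131.0° ✓; |FT| = 21.60 ✓; ∠FTR = 85.20° ✓; |TR| = 14.00 ✓; ∠TRA = 80.00° ✓; |RA| = 13.20 ✓; ∠(RA, AC) = 90.00° ✓; |AC| = 8.800 ✓; ∠(AC, CU) = 90.00° ✓; |CU| = 20.90 ✓; ∠CUJ = 135.6° ✓; |UJ| = 9.600 ✓; ∠UJW = 46.70° ✓; |JW| = 14.90 ✗.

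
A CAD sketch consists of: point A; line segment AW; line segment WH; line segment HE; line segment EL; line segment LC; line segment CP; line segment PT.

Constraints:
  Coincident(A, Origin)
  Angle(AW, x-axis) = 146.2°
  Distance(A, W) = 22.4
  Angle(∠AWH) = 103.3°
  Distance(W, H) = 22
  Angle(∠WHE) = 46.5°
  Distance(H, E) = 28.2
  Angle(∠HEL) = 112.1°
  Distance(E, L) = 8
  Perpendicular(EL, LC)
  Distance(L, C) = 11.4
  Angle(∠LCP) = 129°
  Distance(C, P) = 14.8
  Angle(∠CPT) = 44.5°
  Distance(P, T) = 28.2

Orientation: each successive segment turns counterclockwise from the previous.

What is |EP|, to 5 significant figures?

21.008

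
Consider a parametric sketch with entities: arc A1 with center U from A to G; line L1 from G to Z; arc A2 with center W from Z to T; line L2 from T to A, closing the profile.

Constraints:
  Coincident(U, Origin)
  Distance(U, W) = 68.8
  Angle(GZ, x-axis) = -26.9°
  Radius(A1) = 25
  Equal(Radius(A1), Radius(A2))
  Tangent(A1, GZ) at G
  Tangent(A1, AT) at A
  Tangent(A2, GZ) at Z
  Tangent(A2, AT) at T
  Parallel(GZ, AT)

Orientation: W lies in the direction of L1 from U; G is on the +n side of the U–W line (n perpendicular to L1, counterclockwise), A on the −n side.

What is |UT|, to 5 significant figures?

73.201

The slot axis is L1's direction at -26.9°, so u = (cos -26.9°, sin -26.9°) = (0.89180, -0.45243) and n = (−sin -26.9°, cos -26.9°) = (0.45243, 0.89180). U is at the origin and W lies 68.8 along u from U, so W = 68.8·u = (61.356, -31.128). Tangency of A1 to both parallel lines with radius 25.0 puts G and A at U ± 25.0·n: G = (11.311, 22.295), A = (-11.311, -22.295). Equal radii place Z and T the same way about W: Z = W + 25.0·n = (72.667, -8.8326), T = W − 25.0·n = (50.045, -53.422). Then |UT| = |T − U| = 73.201.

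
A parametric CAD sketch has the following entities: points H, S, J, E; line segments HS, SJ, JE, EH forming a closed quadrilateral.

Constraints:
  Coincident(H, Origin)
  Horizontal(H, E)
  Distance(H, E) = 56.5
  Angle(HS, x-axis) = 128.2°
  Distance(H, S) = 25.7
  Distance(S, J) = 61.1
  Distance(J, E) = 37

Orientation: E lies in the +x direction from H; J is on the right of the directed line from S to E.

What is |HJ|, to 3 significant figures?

35.7

H is at the origin; H and E share the same y with |HE| = 56.5 and E in +x, so E = (56.5, 0). HS runs at 128.2° with |HS| = 25.7, so S = (-15.9, 20.2). J is determined by |SJ| = 61.1 and |JE| = 37.0 together: it lies at the intersection of circle(S, 61.1) and circle(E, 37.0). With |SE| = 75.2, the foot of the radical line on SE is 53.3 from S and the perpendicular offset is √(61.1² − 53.3²) = 29.9. Taking the right-of-SE solution: J = (27.4, -22.9).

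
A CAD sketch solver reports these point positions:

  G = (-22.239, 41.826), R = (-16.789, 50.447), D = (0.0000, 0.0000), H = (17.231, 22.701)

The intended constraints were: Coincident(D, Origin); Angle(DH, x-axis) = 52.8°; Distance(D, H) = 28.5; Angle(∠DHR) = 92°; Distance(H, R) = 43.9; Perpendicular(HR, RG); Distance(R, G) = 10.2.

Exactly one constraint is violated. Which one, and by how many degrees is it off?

Perpendicular(HR, RG) — off by 6.90°.

D = (0.00, 0.00) ✓; DH at 52.80° ✓; |DH| = 28.50 ✓; ∠DHR = 92.00° ✓; |HR| = 43.90 ✓; ∠(HR, RG) = 96.90° ✗; |RG| = 10.20 ✓.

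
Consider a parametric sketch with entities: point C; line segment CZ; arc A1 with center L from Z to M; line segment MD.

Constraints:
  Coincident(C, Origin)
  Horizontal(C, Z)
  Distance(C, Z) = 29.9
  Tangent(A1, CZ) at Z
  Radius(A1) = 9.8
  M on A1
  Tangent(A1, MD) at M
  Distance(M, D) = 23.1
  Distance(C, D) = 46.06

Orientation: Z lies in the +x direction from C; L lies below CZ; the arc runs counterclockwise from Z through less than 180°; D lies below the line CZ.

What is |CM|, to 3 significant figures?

25.0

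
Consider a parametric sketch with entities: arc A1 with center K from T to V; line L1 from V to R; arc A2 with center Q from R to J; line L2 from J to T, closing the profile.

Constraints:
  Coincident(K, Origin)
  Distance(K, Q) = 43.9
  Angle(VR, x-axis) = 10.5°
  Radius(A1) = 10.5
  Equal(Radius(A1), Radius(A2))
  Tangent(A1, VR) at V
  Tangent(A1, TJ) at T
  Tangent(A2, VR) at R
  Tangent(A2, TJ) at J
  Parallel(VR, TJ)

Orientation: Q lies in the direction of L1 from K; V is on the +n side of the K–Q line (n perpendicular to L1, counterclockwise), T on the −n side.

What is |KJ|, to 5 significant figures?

45.138

The slot axis is L1's direction at 10.5°, so u = (cos 10.5°, sin 10.5°) = (0.98325, 0.18224) and n = (−sin 10.5°, cos 10.5°) = (-0.18224, 0.98325). K is at the origin and Q lies 43.9 along u from K, so Q = 43.9·u = (43.165, 8.0001). Tangency of A1 to both parallel lines with radius 10.5 puts V and T at K ± 10.5·n: V = (-1.9135, 10.324), T = (1.9135, -10.324). Equal radii place R and J the same way about Q: R = Q + 10.5·n = (41.251, 18.324), J = Q − 10.5·n = (45.078, -2.3240). Then |KJ| = |J − K| = 45.138.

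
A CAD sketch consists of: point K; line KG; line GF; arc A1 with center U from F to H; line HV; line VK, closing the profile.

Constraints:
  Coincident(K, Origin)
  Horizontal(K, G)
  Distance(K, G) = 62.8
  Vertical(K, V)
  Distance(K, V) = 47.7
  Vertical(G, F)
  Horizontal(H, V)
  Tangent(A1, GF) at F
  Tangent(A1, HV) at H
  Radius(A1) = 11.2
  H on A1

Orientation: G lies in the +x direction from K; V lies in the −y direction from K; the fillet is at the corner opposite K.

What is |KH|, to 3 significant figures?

70.3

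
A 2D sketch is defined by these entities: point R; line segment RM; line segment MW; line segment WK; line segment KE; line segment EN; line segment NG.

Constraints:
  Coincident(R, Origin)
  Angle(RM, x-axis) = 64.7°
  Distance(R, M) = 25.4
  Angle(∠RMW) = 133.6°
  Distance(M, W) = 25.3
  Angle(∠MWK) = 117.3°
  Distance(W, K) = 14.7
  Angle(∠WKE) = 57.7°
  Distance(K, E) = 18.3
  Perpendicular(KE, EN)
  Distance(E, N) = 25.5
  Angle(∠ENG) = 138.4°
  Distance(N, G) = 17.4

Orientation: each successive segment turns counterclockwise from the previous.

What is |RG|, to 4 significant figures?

63.99

R is at the origin; RM runs at 64.7° with length 25.4, so M = (10.85, 22.96). ∠RMW = 133.6° gives MW at 111.1° from the x-axis; with |MW| = 25.3, W = (1.747, 46.57). ∠MWK = 117.3° gives WK at 173.8° from the x-axis; with |WK| = 14.7, K = (-12.87, 48.16). ∠WKE = 57.7° gives KE at -63.90° from the x-axis; with |KE| = 18.3, E = (-4.816, 31.72). KE is perpendicular to EN, so EN runs at 26.10°; with |EN| = 25.5, N = (18.08, 42.94). ∠ENG = 138.4° gives NG at 67.70° from the x-axis; with |NG| = 17.4, G = (24.69, 59.04). Then |RG| = |G − R| = 63.99.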